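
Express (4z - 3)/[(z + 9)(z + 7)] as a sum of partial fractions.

At z=-9: P = (4·(-9) - 3)/(-9 + 7) = 39/2. At z=-7: Q = (4·(-7) - 3)/(-7 + 9) = -31/2
Result: (39/2)/(z + 9) - (31/2)/(z + 7)


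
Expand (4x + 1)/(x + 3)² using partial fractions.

(4x + 1) = α(x + 3) + β. At x = -3: β = 4·(-3) + 1 = -11. Coeff of x: α = 4
Result: 4/(x + 3) - 11/(x + 3)²


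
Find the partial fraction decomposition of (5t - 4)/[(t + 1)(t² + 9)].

At t=-1: P = (5·(-1) - 4)/((-1)² + 9) = -9/10. Q = -P = 9/10, R = 5 - (-1)·P = 41/10
Result: (-9/10)/(t + 1) + ((9/10)t + 41/10)/(t² + 9)


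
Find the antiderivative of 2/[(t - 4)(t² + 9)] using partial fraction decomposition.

Cover-up at t=4: A = 2/(4²+9) = 2/25. Coeff matching: B = -2/25, C = -8/25. Decomposition: (2/25)/(t - 4) - ((2/25)t + 8/25)/(t² + 9). Integrate: linear → ln, quadratic → (1/2)ln + arctan: (2/25) ln|(t - 4)| - (1/25) ln(t² + 9) - (8/75) arctan(t/3) + C


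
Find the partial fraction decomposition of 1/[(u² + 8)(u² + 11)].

Coefficient matching gives P = R = 0, Q = 1/(11-8) = 1/3, S = -Q = -1/3
Result: (1/3)/(u² + 8) - (1/3)/(u² + 11)


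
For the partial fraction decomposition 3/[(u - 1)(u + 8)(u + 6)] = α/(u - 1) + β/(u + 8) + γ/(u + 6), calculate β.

Cover-up at u = -8: β = 3/[(-8 - 1)(-8 + 6)] = 3/[(-9)(-2)] = 3/18 = 1/6


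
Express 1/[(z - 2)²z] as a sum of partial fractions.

Cover-up at z=0: R = 1/(0 - 2)² = 1/4. Cover-up at z=2: Q = 1/(2 - 0) = 1/2. Comparing z² coeff: P = -R = -1/4
Result: (-1/4)/(z - 2) + (1/2)/(z - 2)² + (1/4)/z


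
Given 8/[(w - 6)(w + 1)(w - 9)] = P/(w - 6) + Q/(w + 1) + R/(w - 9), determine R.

Cover-up at w = 9: R = 8/[(9 - 6)(9 + 1)] = 8/[(3)(10)] = 8/30 = 4/15


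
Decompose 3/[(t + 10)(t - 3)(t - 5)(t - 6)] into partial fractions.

Using Heaviside cover-up: (-1/1040)/(t + 10) + (1/26)/(t - 3) - (1/10)/(t - 5) + (1/16)/(t - 6)


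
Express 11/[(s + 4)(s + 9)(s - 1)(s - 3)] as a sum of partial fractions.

Using Heaviside cover-up: (11/175)/(s + 4) - (11/600)/(s + 9) - (11/100)/(s - 1) + (11/168)/(s - 3)


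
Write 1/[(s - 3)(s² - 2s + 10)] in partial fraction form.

Cover-up at s = 3: P = 1/(3² - 2·3 + 10) = 1/13. Then Q = -P = -1/13, R = -P·(-2 + 3) = -1/13
Result: (1/13)/(s - 3) - ((1/13)s + 1/13)/(s² - 2s + 10)


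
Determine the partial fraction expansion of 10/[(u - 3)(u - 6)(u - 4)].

Using cover-up method: A = 10/3, B = 5/3, C = -5
Result: (10/3)/(u - 3) + (5/3)/(u - 6) - 5/(u - 4)


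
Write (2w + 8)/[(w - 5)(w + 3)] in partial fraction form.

At w=5: P = (2·5 + 8)/(5 + 3) = 9/4. At w=-3: Q = (2·(-3) + 8)/(-3 - 5) = -1/4
Result: (9/4)/(w - 5) - (1/4)/(w + 3)


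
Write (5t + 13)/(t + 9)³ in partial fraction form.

(5t + 13) = α(t + 9)² + β(t + 9) + γ. At t = -9: γ = 5·(-9) + 13 = -32. Coefficients: α = 0, β = 5
Result: 5/(t + 9)² - 32/(t + 9)³


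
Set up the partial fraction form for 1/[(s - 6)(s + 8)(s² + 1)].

Two linear + quadratic: α/(s - 6) + β/(s + 8) + (γs + δ)/(s² + 1)


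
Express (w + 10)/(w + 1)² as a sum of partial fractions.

(w + 10) = α(w + 1) + β. At w = -1: β = 1·(-1) + 10 = 9. Coeff of w: α = 1
Result: 1/(w + 1) + 9/(w + 1)²


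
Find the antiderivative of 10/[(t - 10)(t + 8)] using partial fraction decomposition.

Decompose: 10/[(t - 10)(t + 8)] = (5/9)/(t - 10) - (5/9)/(t + 8). Integrate each term: (5/9) ln|(t - 10)| - (5/9) ln|(t + 8)| + C


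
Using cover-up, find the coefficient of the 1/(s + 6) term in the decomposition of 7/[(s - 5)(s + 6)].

Cover (s + 6), set s=-6: 7/((s - 5) at s=-6) = 7/(-11) = -7/11


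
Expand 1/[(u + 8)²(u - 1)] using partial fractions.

Cover-up at u=1: γ = 1/(1 + 8)² = 1/81. Cover-up at u=-8: β = 1/(-8 - 1) = -1/9. Comparing u² coeff: α = -γ = -1/81
Result: (-1/81)/(u + 8) - (1/9)/(u + 8)² + (1/81)/(u - 1)


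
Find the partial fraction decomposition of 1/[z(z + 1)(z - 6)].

Using cover-up method: P = -1/6, Q = 1/7, R = 1/42
Result: (-1/6)/z + (1/7)/(z + 1) + (1/42)/(z - 6)


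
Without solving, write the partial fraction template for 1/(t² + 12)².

Repeated quadratic factor: (αt + β)/(t² + 12) + (γt + δ)/(t² + 12)²


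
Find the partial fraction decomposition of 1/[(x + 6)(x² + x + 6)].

Cover-up at x = -6: α = 1/((-6)² + 1·(-6) + 6) = 1/36. Then β = -α = -1/36, γ = -α·(1 - 6) = 5/36
Result: (1/36)/(x + 6) - ((1/36)x - 5/36)/(x² + x + 6)


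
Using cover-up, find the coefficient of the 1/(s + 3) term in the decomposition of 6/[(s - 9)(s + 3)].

Cover (s + 3), set s=-3: 6/((s - 9) at s=-3) = 6/(-12) = -1/2


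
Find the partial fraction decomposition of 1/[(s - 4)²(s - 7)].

Cover-up at s=7: γ = 1/(7 - 4)² = 1/9. Cover-up at s=4: β = 1/(4 - 7) = -1/3. Comparing s² coeff: α = -γ = -1/9
Result: (-1/9)/(s - 4) - (1/3)/(s - 4)² + (1/9)/(s - 7)


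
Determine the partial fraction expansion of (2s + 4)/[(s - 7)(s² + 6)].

At s=7: α = (2·7 + 4)/(7² + 6) = 18/55. β = -α = -18/55, γ = 2 - 7·α = -16/55
Result: (18/55)/(s - 7) - ((18/55)s + 16/55)/(s² + 6)


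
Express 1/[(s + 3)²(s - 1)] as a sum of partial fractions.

Cover-up at s=1: γ = 1/(1 + 3)² = 1/16. Cover-up at s=-3: β = 1/(-3 - 1) = -1/4. Comparing s² coeff: α = -γ = -1/16
Result: (-1/16)/(s + 3) - (1/4)/(s + 3)² + (1/16)/(s - 1)


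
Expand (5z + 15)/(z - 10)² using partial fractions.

(5z + 15) = α(z - 10) + β. At z = 10: β = 5·10 + 15 = 65. Coeff of z: α = 5
Result: 5/(z - 10) + 65/(z - 10)²


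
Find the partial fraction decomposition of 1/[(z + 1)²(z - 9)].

Cover-up at z=9: γ = 1/(9 + 1)² = 1/100. Cover-up at z=-1: β = 1/(-1 - 9) = -1/10. Comparing z² coeff: α = -γ = -1/100
Result: (-1/100)/(z + 1) - (1/10)/(z + 1)² + (1/100)/(z - 9)


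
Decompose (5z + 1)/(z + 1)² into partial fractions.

(5z + 1) = A(z + 1) + B. At z = -1: B = 5·(-1) + 1 = -4. Coeff of z: A = 5
Result: 5/(z + 1) - 4/(z + 1)²


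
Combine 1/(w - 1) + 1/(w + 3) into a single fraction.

Common denominator (w - 1)(w + 3). Numerator: 1(w + 3) + 1(w - 1) = (w + 3) + (w - 1) = 2w + 2
Result: (2w + 2)/[(w - 1)(w + 3)]


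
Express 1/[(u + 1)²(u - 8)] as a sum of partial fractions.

Cover-up at u=8: C = 1/(8 + 1)² = 1/81. Cover-up at u=-1: B = 1/(-1 - 8) = -1/9. Comparing u² coeff: A = -C = -1/81
Result: (-1/81)/(u + 1) - (1/9)/(u + 1)² + (1/81)/(u - 8)


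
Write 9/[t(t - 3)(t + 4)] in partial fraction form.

Using cover-up method: α = -3/4, β = 3/7, γ = 9/28
Result: (-3/4)/t + (3/7)/(t - 3) + (9/28)/(t + 4)


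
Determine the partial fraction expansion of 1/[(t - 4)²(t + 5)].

Cover-up at t=-5: C = 1/(-5 - 4)² = 1/81. Cover-up at t=4: B = 1/(4 + 5) = 1/9. Comparing t² coeff: A = -C = -1/81
Result: (-1/81)/(t - 4) + (1/9)/(t - 4)² + (1/81)/(t + 5)


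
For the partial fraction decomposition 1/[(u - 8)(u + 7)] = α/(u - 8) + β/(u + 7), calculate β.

Cover-up at u = -7: β = 1/(-7 - 8) = -1/15


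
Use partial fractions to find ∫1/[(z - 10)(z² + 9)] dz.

Cover-up at z=10: P = 1/(10²+9) = 1/109. Coeff matching: Q = -1/109, R = -10/109. Decomposition: (1/109)/(z - 10) - ((1/109)z + 10/109)/(z² + 9). Integrate: linear → ln, quadratic → (1/2)ln + arctan: (1/109) ln|(z - 10)| - (1/218) ln(z² + 9) - (10/327) arctan(z/3) + C


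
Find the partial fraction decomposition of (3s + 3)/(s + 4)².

(3s + 3) = P(s + 4) + Q. At s = -4: Q = 3·(-4) + 3 = -9. Coeff of s: P = 3
Result: 3/(s + 4) - 9/(s + 4)²


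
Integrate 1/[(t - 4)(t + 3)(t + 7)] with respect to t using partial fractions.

Cover-up: α = 1/77, β = -1/28, γ = 1/44. Decomposition: (1/77)/(t - 4) - (1/28)/(t + 3) + (1/44)/(t + 7). Integrate each term: (1/77) ln|(t - 4)| - (1/28) ln|(t + 3)| + (1/44) ln|(t + 7)| + C


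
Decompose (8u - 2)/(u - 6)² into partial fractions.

(8u - 2) = A(u - 6) + B. At u = 6: B = 8·6 - 2 = 46. Coeff of u: A = 8
Result: 8/(u - 6) + 46/(u - 6)²


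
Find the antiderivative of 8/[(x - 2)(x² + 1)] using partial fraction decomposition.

Cover-up at x=2: A = 8/(2²+1) = 8/5. Coeff matching: B = -8/5, C = -16/5. Decomposition: (8/5)/(x - 2) - ((8/5)x + 16/5)/(x² + 1). Integrate: linear → ln, quadratic → (1/2)ln + arctan: (8/5) ln|(x - 2)| - (4/5) ln(x² + 1) - (16/5) arctan(x) + C


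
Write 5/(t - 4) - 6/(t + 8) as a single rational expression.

Common denominator (t - 4)(t + 8). Numerator: 5(t + 8) - 6(t - 4) = (5t + 40) - (6t - 24) = -t + 64
Result: (-t + 64)/[(t - 4)(t + 8)]


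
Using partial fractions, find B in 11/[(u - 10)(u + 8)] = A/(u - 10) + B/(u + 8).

Cover-up at u = -8: B = 11/(-8 - 10) = -11/18


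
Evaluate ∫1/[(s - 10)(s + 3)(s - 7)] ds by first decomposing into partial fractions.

Cover-up: A = 1/39, B = 1/130, C = -1/30. Decomposition: (1/39)/(s - 10) + (1/130)/(s + 3) - (1/30)/(s - 7). Integrate each term: (1/39) ln|(s - 10)| + (1/130) ln|(s + 3)| - (1/30) ln|(s - 7)| + C


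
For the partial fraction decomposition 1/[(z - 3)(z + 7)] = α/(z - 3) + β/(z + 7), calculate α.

Cover-up at z = 3: α = 1/(3 + 7) = 1/10


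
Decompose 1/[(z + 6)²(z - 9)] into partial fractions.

Cover-up at z=9: R = 1/(9 + 6)² = 1/225. Cover-up at z=-6: Q = 1/(-6 - 9) = -1/15. Comparing z² coeff: P = -R = -1/225
Result: (-1/225)/(z + 6) - (1/15)/(z + 6)² + (1/225)/(z - 9)


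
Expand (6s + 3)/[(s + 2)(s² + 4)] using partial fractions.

At s=-2: A = (6·(-2) + 3)/((-2)² + 4) = -9/8. B = -A = 9/8, C = 6 - (-2)·A = 15/4
Result: (-9/8)/(s + 2) + ((9/8)s + 15/4)/(s² + 4)


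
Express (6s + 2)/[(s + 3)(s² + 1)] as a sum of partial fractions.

At s=-3: A = (6·(-3) + 2)/((-3)² + 1) = -8/5. B = -A = 8/5, C = 6 - (-3)·A = 6/5
Result: (-8/5)/(s + 3) + ((8/5)s + 6/5)/(s² + 1)


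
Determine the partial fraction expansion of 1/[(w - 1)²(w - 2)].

Cover-up at w=2: γ = 1/(2 - 1)² = 1. Cover-up at w=1: β = 1/(1 - 2) = -1. Comparing w² coeff: α = -γ = -1
Result: -1/(w - 1) - 1/(w - 1)² + 1/(w - 2)


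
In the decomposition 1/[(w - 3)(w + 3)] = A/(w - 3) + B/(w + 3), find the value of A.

Cover-up at w = 3: A = 1/(3 + 3) = 1/6


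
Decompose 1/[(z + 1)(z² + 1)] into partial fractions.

Cover-up at z = -1: α = 1/((-1)² + 1) = 1/2. Then β = -α = -1/2, γ = -α·(0 - 1) = 1/2
Result: (1/2)/(z + 1) - ((1/2)z - 1/2)/(z² + 1)


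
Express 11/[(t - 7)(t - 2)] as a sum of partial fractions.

11/(t - 7)(t - 2) = A/(t - 7) + B/(t - 2). A = 11/(7 - 2) = 11/5, B = 11/(2 - 7) = -11/5
Result: (11/5)/(t - 7) - (11/5)/(t - 2)


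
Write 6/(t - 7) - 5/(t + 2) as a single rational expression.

Common denominator (t - 7)(t + 2). Numerator: 6(t + 2) - 5(t - 7) = (6t + 12) - (5t - 35) = t + 47
Result: (t + 47)/[(t - 7)(t + 2)]


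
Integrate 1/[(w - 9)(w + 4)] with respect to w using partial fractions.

Decompose: 1/[(w - 9)(w + 4)] = (1/13)/(w - 9) - (1/13)/(w + 4). Integrate each term: (1/13) ln|(w - 9)| - (1/13) ln|(w + 4)| + C


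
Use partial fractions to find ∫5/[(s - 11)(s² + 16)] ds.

Cover-up at s=11: A = 5/(11²+16) = 5/137. Coeff matching: B = -5/137, C = -55/137. Decomposition: (5/137)/(s - 11) - ((5/137)s + 55/137)/(s² + 16). Integrate: linear → ln, quadratic → (1/2)ln + arctan: (5/137) ln|(s - 11)| - (5/274) ln(s² + 16) - (55/548) arctan(s/4) + C


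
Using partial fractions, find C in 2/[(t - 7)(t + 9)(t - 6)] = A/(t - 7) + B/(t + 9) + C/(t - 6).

Cover-up at t = 6: C = 2/[(6 - 7)(6 + 9)] = 2/[(-1)(15)] = -2/15


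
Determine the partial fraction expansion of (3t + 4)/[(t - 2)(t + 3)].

At t=2: P = (3·2 + 4)/(2 + 3) = 2. At t=-3: Q = (3·(-3) + 4)/(-3 - 2) = 1
Result: 2/(t - 2) + 1/(t + 3)


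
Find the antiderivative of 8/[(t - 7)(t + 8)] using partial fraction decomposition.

Decompose: 8/[(t - 7)(t + 8)] = (8/15)/(t - 7) - (8/15)/(t + 8). Integrate each term: (8/15) ln|(t - 7)| - (8/15) ln|(t + 8)| + C


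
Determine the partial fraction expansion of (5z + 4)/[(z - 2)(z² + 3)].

At z=2: α = (5·2 + 4)/(2² + 3) = 2. β = -α = -2, γ = 5 - 2·α = 1
Result: 2/(z - 2) - (2z - 1)/(z² + 3)


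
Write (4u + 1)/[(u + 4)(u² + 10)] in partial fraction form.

At u=-4: A = (4·(-4) + 1)/((-4)² + 10) = -15/26. B = -A = 15/26, C = 4 - (-4)·A = 22/13
Result: (-15/26)/(u + 4) + ((15/26)u + 22/13)/(u² + 10)


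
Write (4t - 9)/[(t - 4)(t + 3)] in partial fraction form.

At t=4: A = (4·4 - 9)/(4 + 3) = 1. At t=-3: B = (4·(-3) - 9)/(-3 - 4) = 3
Result: 1/(t - 4) + 3/(t + 3)


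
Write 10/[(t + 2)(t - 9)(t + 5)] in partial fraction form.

Using cover-up method: A = -10/33, B = 5/77, C = 5/21
Result: (-10/33)/(t + 2) + (5/77)/(t - 9) + (5/21)/(t + 5)


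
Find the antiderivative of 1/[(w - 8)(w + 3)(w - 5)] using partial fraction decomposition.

Cover-up: A = 1/33, B = 1/88, C = -1/24. Decomposition: (1/33)/(w - 8) + (1/88)/(w + 3) - (1/24)/(w - 5). Integrate each term: (1/33) ln|(w - 8)| + (1/88) ln|(w + 3)| - (1/24) ln|(w - 5)| + C


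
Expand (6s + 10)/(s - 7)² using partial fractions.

(6s + 10) = A(s - 7) + B. At s = 7: B = 6·7 + 10 = 52. Coeff of s: A = 6
Result: 6/(s - 7) + 52/(s - 7)²


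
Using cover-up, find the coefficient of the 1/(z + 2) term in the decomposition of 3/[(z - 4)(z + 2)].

Cover (z + 2), set z=-2: 3/((z - 4) at z=-2) = 3/(-6) = -1/2


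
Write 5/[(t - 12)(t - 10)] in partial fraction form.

5/(t - 12)(t - 10) = A/(t - 12) + B/(t - 10). A = 5/(12 - 10) = 5/2, B = 5/(10 - 12) = -5/2
Result: (5/2)/(t - 12) - (5/2)/(t - 10)


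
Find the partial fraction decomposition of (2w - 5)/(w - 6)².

(2w - 5) = A(w - 6) + B. At w = 6: B = 2·6 - 5 = 7. Coeff of w: A = 2
Result: 2/(w - 6) + 7/(w - 6)²


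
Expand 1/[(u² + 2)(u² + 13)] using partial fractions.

Coefficient matching gives P = R = 0, Q = 1/(13-2) = 1/11, S = -Q = -1/11
Result: (1/11)/(u² + 2) - (1/11)/(u² + 13)


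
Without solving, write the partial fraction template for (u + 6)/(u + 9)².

Repeated linear factor: A/(u + 9) + B/(u + 9)²


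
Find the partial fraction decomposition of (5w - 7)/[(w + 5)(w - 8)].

At w=-5: α = (5·(-5) - 7)/(-5 - 8) = 32/13. At w=8: β = (5·8 - 7)/(8 + 5) = 33/13
Result: (32/13)/(w + 5) + (33/13)/(w - 8)


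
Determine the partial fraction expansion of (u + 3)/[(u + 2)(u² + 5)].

At u=-2: P = (1·(-2) + 3)/((-2)² + 5) = 1/9. Q = -P = -1/9, R = 1 - (-2)·P = 11/9
Result: (1/9)/(u + 2) - ((1/9)u - 11/9)/(u² + 5)


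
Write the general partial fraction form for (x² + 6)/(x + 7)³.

Repeated linear factor (power 3): A/(x + 7) + B/(x + 7)² + C/(x + 7)³


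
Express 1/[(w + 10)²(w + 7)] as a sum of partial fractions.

Cover-up at w=-7: γ = 1/(-7 + 10)² = 1/9. Cover-up at w=-10: β = 1/(-10 + 7) = -1/3. Comparing w² coeff: α = -γ = -1/9
Result: (-1/9)/(w + 10) - (1/3)/(w + 10)² + (1/9)/(w + 7)


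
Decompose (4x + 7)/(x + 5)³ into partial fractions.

(4x + 7) = α(x + 5)² + β(x + 5) + γ. At x = -5: γ = 4·(-5) + 7 = -13. Coefficients: α = 0, β = 4
Result: 4/(x + 5)² - 13/(x + 5)³


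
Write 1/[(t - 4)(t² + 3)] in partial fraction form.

Cover-up at t = 4: P = 1/(4² + 3) = 1/19. Then Q = -P = -1/19, R = -P·(0 + 4) = -4/19
Result: (1/19)/(t - 4) - ((1/19)t + 4/19)/(t² + 3)


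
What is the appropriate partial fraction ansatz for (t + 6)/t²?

Repeated linear factor: A/t + B/t²


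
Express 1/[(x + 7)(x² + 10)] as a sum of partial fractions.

Cover-up at x = -7: P = 1/((-7)² + 10) = 1/59. Then Q = -P = -1/59, R = -P·(0 - 7) = 7/59
Result: (1/59)/(x + 7) - ((1/59)x - 7/59)/(x² + 10)


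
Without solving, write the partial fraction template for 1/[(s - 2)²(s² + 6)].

Repeated linear + quadratic: α/(s - 2) + β/(s - 2)² + (γs + δ)/(s² + 6)


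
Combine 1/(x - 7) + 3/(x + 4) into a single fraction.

Common denominator (x - 7)(x + 4). Numerator: 1(x + 4) + 3(x - 7) = (x + 4) + (3x - 21) = 4x - 17
Result: (4x - 17)/[(x - 7)(x + 4)]


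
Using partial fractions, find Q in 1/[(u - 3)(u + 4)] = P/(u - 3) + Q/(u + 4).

Cover-up at u = -4: Q = 1/(-4 - 3) = -1/7


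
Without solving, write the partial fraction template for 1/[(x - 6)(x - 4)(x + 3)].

Three distinct linear factors: A/(x - 6) + B/(x - 4) + C/(x + 3)


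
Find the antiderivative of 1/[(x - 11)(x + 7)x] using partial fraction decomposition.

Cover-up: α = 1/198, β = 1/126, γ = -1/77. Decomposition: (1/198)/(x - 11) + (1/126)/(x + 7) - (1/77)/x. Integrate each term: (1/198) ln|(x - 11)| + (1/126) ln|(x + 7)| - (1/77) ln|x| + C


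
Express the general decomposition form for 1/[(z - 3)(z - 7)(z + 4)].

Three distinct linear factors: A/(z - 3) + B/(z - 7) + C/(z + 4)


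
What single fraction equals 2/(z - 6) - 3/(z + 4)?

Common denominator (z - 6)(z + 4). Numerator: 2(z + 4) - 3(z - 6) = (2z + 8) - (3z - 18) = -z + 26
Result: (-z + 26)/[(z - 6)(z + 4)]


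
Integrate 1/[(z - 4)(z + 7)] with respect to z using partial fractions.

Decompose: 1/[(z - 4)(z + 7)] = (1/11)/(z - 4) - (1/11)/(z + 7). Integrate each term: (1/11) ln|(z - 4)| - (1/11) ln|(z + 7)| + C


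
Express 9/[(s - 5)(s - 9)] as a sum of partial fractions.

9/(s - 5)(s - 9) = A/(s - 5) + B/(s - 9). A = 9/(5 - 9) = -9/4, B = 9/(9 - 5) = 9/4
Result: (-9/4)/(s - 5) + (9/4)/(s - 9)


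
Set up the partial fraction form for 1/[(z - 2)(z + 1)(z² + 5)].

Two linear + quadratic: A/(z - 2) + B/(z + 1) + (Cz + D)/(z² + 5)


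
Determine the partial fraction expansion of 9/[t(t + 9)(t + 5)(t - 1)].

Using Heaviside cover-up: (-1/5)/t - (1/40)/(t + 9) + (3/40)/(t + 5) + (3/20)/(t - 1)


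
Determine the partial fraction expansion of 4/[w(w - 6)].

4/w(w - 6) = A/w + B/(w - 6). A = 4/(0 - 6) = -2/3, B = 4/(6 - 0) = 2/3
Result: (-2/3)/w + (2/3)/(w - 6)


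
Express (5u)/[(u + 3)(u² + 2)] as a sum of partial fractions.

At u=-3: α = (5·(-3) + 0)/((-3)² + 2) = -15/11. β = -α = 15/11, γ = 5 - (-3)·α = 10/11
Result: (-15/11)/(u + 3) + ((15/11)u + 10/11)/(u² + 2)


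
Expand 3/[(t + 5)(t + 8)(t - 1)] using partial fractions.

Using cover-up method: A = -1/6, B = 1/9, C = 1/18
Result: (-1/6)/(t + 5) + (1/9)/(t + 8) + (1/18)/(t - 1)


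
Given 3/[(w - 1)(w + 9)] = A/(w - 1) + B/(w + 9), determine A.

Cover-up at w = 1: A = 3/(1 + 9) = 3/10


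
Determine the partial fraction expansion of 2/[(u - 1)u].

2/(u - 1)u = α/(u - 1) + β/u. α = 2/(1 - 0) = 2, β = 2/(0 - 1) = -2
Result: 2/(u - 1) - 2/u


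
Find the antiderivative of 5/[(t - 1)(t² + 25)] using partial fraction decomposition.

Cover-up at t=1: A = 5/(1²+25) = 5/26. Coeff matching: B = -5/26, C = -5/26. Decomposition: (5/26)/(t - 1) - ((5/26)t + 5/26)/(t² + 25). Integrate: linear → ln, quadratic → (1/2)ln + arctan: (5/26) ln|(t - 1)| - (5/52) ln(t² + 25) - (1/26) arctan(t/5) + C


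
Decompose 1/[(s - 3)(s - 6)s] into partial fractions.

Using cover-up method: P = -1/9, Q = 1/18, R = 1/18
Result: (-1/9)/(s - 3) + (1/18)/(s - 6) + (1/18)/s


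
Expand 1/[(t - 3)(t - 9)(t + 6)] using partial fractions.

Using cover-up method: P = -1/54, Q = 1/90, R = 1/135
Result: (-1/54)/(t - 3) + (1/90)/(t - 9) + (1/135)/(t + 6)


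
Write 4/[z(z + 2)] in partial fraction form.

4/z(z + 2) = A/z + B/(z + 2). A = 4/(0 + 2) = 2, B = 4/(-2 - 0) = -2
Result: 2/z - 2/(z + 2)


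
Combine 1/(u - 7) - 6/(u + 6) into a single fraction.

Common denominator (u - 7)(u + 6). Numerator: 1(u + 6) - 6(u - 7) = (u + 6) - (6u - 42) = -5u + 48
Result: (-5u + 48)/[(u - 7)(u + 6)]


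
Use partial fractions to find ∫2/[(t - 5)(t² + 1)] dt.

Cover-up at t=5: A = 2/(5²+1) = 1/13. Coeff matching: B = -1/13, C = -5/13. Decomposition: (1/13)/(t - 5) - ((1/13)t + 5/13)/(t² + 1). Integrate: linear → ln, quadratic → (1/2)ln + arctan: (1/13) ln|(t - 5)| - (1/26) ln(t² + 1) - (5/13) arctan(t) + C


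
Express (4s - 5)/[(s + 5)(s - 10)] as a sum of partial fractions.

At s=-5: A = (4·(-5) - 5)/(-5 - 10) = 5/3. At s=10: B = (4·10 - 5)/(10 + 5) = 7/3
Result: (5/3)/(s + 5) + (7/3)/(s - 10)


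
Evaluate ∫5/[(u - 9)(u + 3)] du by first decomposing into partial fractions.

Decompose: 5/[(u - 9)(u + 3)] = (5/12)/(u - 9) - (5/12)/(u + 3). Integrate each term: (5/12) ln|(u - 9)| - (5/12) ln|(u + 3)| + C


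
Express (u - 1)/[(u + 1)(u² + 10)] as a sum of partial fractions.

At u=-1: α = (1·(-1) - 1)/((-1)² + 10) = -2/11. β = -α = 2/11, γ = 1 - (-1)·α = 9/11
Result: (-2/11)/(u + 1) + ((2/11)u + 9/11)/(u² + 10)


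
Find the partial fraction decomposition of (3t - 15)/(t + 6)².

(3t - 15) = P(t + 6) + Q. At t = -6: Q = 3·(-6) - 15 = -33. Coeff of t: P = 3
Result: 3/(t + 6) - 33/(t + 6)²


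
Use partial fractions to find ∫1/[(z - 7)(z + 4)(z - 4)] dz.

Cover-up: α = 1/33, β = 1/88, γ = -1/24. Decomposition: (1/33)/(z - 7) + (1/88)/(z + 4) - (1/24)/(z - 4). Integrate each term: (1/33) ln|(z - 7)| + (1/88) ln|(z + 4)| - (1/24) ln|(z - 4)| + C


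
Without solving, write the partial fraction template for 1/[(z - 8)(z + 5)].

Distinct linear factors: α/(z - 8) + β/(z + 5)


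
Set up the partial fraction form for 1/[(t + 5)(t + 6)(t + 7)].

Three distinct linear factors: α/(t + 5) + β/(t + 6) + γ/(t + 7)


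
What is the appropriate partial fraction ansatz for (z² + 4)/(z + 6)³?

Repeated linear factor (power 3): α/(z + 6) + β/(z + 6)² + γ/(z + 6)³


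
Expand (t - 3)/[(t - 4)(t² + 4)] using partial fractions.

At t=4: α = (1·4 - 3)/(4² + 4) = 1/20. β = -α = -1/20, γ = 1 - 4·α = 4/5
Result: (1/20)/(t - 4) - ((1/20)t - 4/5)/(t² + 4)


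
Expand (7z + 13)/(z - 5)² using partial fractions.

(7z + 13) = α(z - 5) + β. At z = 5: β = 7·5 + 13 = 48. Coeff of z: α = 7
Result: 7/(z - 5) + 48/(z - 5)²


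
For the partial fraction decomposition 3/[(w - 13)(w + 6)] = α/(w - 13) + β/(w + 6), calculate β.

Cover-up at w = -6: β = 3/(-6 - 13) = -3/19


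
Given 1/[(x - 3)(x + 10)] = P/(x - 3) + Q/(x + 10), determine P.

Cover-up at x = 3: P = 1/(3 + 10) = 1/13


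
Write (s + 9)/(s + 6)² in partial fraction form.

(s + 9) = P(s + 6) + Q. At s = -6: Q = 1·(-6) + 9 = 3. Coeff of s: P = 1
Result: 1/(s + 6) + 3/(s + 6)²


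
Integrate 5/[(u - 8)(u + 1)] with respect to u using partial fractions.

Decompose: 5/[(u - 8)(u + 1)] = (5/9)/(u - 8) - (5/9)/(u + 1). Integrate each term: (5/9) ln|(u - 8)| - (5/9) ln|(u + 1)| + C


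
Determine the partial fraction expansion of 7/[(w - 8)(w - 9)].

7/(w - 8)(w - 9) = A/(w - 8) + B/(w - 9). A = 7/(8 - 9) = -7, B = 7/(9 - 8) = 7
Result: -7/(w - 8) + 7/(w - 9)


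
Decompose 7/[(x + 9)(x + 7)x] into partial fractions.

Using cover-up method: α = 7/18, β = -1/2, γ = 1/9
Result: (7/18)/(x + 9) - (1/2)/(x + 7) + (1/9)/x


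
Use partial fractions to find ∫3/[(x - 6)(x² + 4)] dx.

Cover-up at x=6: A = 3/(6²+4) = 3/40. Coeff matching: B = -3/40, C = -9/20. Decomposition: (3/40)/(x - 6) - ((3/40)x + 9/20)/(x² + 4). Integrate: linear → ln, quadratic → (1/2)ln + arctan: (3/40) ln|(x - 6)| - (3/80) ln(x² + 4) - (9/40) arctan(x/2) + C


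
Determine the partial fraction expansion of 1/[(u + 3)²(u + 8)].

Cover-up at u=-8: R = 1/(-8 + 3)² = 1/25. Cover-up at u=-3: Q = 1/(-3 + 8) = 1/5. Comparing u² coeff: P = -R = -1/25
Result: (-1/25)/(u + 3) + (1/5)/(u + 3)² + (1/25)/(u + 8)


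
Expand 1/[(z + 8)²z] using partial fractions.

Cover-up at z=0: C = 1/(0 + 8)² = 1/64. Cover-up at z=-8: B = 1/(-8 - 0) = -1/8. Comparing z² coeff: A = -C = -1/64
Result: (-1/64)/(z + 8) - (1/8)/(z + 8)² + (1/64)/z


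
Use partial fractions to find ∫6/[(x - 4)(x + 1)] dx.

Decompose: 6/[(x - 4)(x + 1)] = (6/5)/(x - 4) - (6/5)/(x + 1). Integrate each term: (6/5) ln|(x - 4)| - (6/5) ln|(x + 1)| + C


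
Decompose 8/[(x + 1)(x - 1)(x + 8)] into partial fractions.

Using cover-up method: α = -4/7, β = 4/9, γ = 8/63
Result: (-4/7)/(x + 1) + (4/9)/(x - 1) + (8/63)/(x + 8)


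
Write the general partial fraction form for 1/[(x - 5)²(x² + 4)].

Repeated linear + quadratic: P/(x - 5) + Q/(x - 5)² + (Rx + S)/(x² + 4)


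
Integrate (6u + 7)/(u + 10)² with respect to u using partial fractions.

Decompose: A = 6, B = 6·(-10) + 7 = -53, so (6u + 7)/(u + 10)² = 6/(u + 10) - 53/(u + 10)². Integrate: ∫ A/(u + 10) du = 6 ln|(u + 10)|; ∫ B/(u + 10)² du = 53/(u + 10). Sum: 6 ln|(u + 10)| + 53/(u + 10) + C


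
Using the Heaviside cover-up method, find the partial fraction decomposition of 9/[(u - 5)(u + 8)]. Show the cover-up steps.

Cover (u - 5): set u=5, get α = 9/(5 + 8) = 9/13. Cover (u + 8): set u=-8, get β = 9/(-8 - 5) = -9/13.
Result: (9/13)/(u - 5) - (9/13)/(u + 8)


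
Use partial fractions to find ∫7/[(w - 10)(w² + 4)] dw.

Cover-up at w=10: P = 7/(10²+4) = 7/104. Coeff matching: Q = -7/104, R = -35/52. Decomposition: (7/104)/(w - 10) - ((7/104)w + 35/52)/(w² + 4). Integrate: linear → ln, quadratic → (1/2)ln + arctan: (7/104) ln|(w - 10)| - (7/208) ln(w² + 4) - (35/104) arctan(w/2) + C


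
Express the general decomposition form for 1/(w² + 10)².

Repeated quadratic factor: (Aw + B)/(w² + 10) + (Cw + D)/(w² + 10)²


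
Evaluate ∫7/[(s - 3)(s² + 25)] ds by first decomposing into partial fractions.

Cover-up at s=3: P = 7/(3²+25) = 7/34. Coeff matching: Q = -7/34, R = -21/34. Decomposition: (7/34)/(s - 3) - ((7/34)s + 21/34)/(s² + 25). Integrate: linear → ln, quadratic → (1/2)ln + arctan: (7/34) ln|(s - 3)| - (7/68) ln(s² + 25) - (21/170) arctan(s/5) + C


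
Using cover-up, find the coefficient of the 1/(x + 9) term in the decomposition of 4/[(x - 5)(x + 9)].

Cover (x + 9), set x=-9: 4/((x - 5) at x=-9) = 4/(-14) = -2/7


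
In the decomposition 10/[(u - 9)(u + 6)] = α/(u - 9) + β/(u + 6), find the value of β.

Cover-up at u = -6: β = 10/(-6 - 9) = -10/15 = -2/3


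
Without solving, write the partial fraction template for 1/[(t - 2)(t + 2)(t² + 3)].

Two linear + quadratic: α/(t - 2) + β/(t + 2) + (γt + δ)/(t² + 3)


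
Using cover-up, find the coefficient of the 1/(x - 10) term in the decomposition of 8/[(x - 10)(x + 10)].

Cover (x - 10), set x=10: 8/((x + 10) at x=10) = 8/(20) = 2/5


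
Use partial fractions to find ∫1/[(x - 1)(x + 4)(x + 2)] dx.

Cover-up: α = 1/15, β = 1/10, γ = -1/6. Decomposition: (1/15)/(x - 1) + (1/10)/(x + 4) - (1/6)/(x + 2). Integrate each term: (1/15) ln|(x - 1)| + (1/10) ln|(x + 4)| - (1/6) ln|(x + 2)| + C


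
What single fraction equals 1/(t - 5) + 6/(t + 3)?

Common denominator (t - 5)(t + 3). Numerator: 1(t + 3) + 6(t - 5) = (t + 3) + (6t - 30) = 7t - 27
Result: (7t - 27)/[(t - 5)(t + 3)]


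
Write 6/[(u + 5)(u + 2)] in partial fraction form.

6/(u + 5)(u + 2) = α/(u + 5) + β/(u + 2). α = 6/(-5 + 2) = -2, β = 6/(-2 + 5) = 2
Result: -2/(u + 5) + 2/(u + 2)


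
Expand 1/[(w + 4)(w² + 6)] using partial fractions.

Cover-up at w = -4: A = 1/((-4)² + 6) = 1/22. Then B = -A = -1/22, C = -A·(0 - 4) = 2/11
Result: (1/22)/(w + 4) - ((1/22)w - 2/11)/(w² + 6)


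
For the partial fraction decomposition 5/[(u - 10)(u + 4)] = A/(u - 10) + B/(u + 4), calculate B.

Cover-up at u = -4: B = 5/(-4 - 10) = -5/14


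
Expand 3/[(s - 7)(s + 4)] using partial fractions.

3/(s - 7)(s + 4) = α/(s - 7) + β/(s + 4). α = 3/(7 + 4) = 3/11, β = 3/(-4 - 7) = -3/11
Result: (3/11)/(s - 7) - (3/11)/(s + 4)


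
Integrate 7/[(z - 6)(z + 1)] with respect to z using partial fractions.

Decompose: 7/[(z - 6)(z + 1)] = 1/(z - 6) - 1/(z + 1). Integrate each term: ln|(z - 6)| - ln|(z + 1)| + C


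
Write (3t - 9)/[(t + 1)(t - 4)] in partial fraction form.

At t=-1: α = (3·(-1) - 9)/(-1 - 4) = 12/5. At t=4: β = (3·4 - 9)/(4 + 1) = 3/5
Result: (12/5)/(t + 1) + (3/5)/(t - 4)


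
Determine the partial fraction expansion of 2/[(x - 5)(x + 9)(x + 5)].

Using cover-up method: P = 1/70, Q = 1/28, R = -1/20
Result: (1/70)/(x - 5) + (1/28)/(x + 9) - (1/20)/(x + 5)


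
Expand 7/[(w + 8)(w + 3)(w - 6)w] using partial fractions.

Using Heaviside cover-up: (-1/80)/(w + 8) + (7/135)/(w + 3) + (1/108)/(w - 6) - (7/144)/w


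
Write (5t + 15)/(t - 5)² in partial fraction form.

(5t + 15) = A(t - 5) + B. At t = 5: B = 5·5 + 15 = 40. Coeff of t: A = 5
Result: 5/(t - 5) + 40/(t - 5)²


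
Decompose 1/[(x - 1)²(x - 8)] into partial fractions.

Cover-up at x=8: C = 1/(8 - 1)² = 1/49. Cover-up at x=1: B = 1/(1 - 8) = -1/7. Comparing x² coeff: A = -C = -1/49
Result: (-1/49)/(x - 1) - (1/7)/(x - 1)² + (1/49)/(x - 8)


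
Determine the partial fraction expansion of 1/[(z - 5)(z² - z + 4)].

Cover-up at z = 5: P = 1/(5² - 1·5 + 4) = 1/24. Then Q = -P = -1/24, R = -P·(-1 + 5) = -1/6
Result: (1/24)/(z - 5) - ((1/24)z + 1/6)/(z² - z + 4)


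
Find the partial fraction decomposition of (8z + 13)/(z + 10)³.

(8z + 13) = A(z + 10)² + B(z + 10) + C. At z = -10: C = 8·(-10) + 13 = -67. Coefficients: A = 0, B = 8
Result: 8/(z + 10)² - 67/(z + 10)³


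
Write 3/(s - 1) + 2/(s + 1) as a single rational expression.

Common denominator (s - 1)(s + 1). Numerator: 3(s + 1) + 2(s - 1) = (3s + 3) + (2s - 2) = 5s + 1
Result: (5s + 1)/[(s - 1)(s + 1)]


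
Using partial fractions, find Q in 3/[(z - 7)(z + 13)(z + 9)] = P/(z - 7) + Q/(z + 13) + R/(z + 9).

Cover-up at z = -13: Q = 3/[(-13 - 7)(-13 + 9)] = 3/[(-20)(-4)] = 3/80


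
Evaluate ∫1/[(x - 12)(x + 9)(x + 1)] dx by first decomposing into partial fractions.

Cover-up: α = 1/273, β = 1/168, γ = -1/104. Decomposition: (1/273)/(x - 12) + (1/168)/(x + 9) - (1/104)/(x + 1). Integrate each term: (1/273) ln|(x - 12)| + (1/168) ln|(x + 9)| - (1/104) ln|(x + 1)| + C


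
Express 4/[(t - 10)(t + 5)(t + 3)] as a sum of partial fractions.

Using cover-up method: P = 4/195, Q = 2/15, R = -2/13
Result: (4/195)/(t - 10) + (2/15)/(t + 5) - (2/13)/(t + 3)


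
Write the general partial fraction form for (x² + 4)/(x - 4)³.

Repeated linear factor (power 3): α/(x - 4) + β/(x - 4)² + γ/(x - 4)³


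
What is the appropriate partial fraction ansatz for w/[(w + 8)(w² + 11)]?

Linear + irreducible quadratic: A/(w + 8) + (Bw + C)/(w² + 11)


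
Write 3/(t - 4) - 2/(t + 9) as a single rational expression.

Common denominator (t - 4)(t + 9). Numerator: 3(t + 9) - 2(t - 4) = (3t + 27) - (2t - 8) = t + 35
Result: (t + 35)/[(t - 4)(t + 9)]


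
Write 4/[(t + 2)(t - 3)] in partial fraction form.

4/(t + 2)(t - 3) = P/(t + 2) + Q/(t - 3). P = 4/(-2 - 3) = -4/5, Q = 4/(3 + 2) = 4/5
Result: (-4/5)/(t + 2) + (4/5)/(t - 3)


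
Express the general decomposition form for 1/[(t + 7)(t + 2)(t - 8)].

Three distinct linear factors: α/(t + 7) + β/(t + 2) + γ/(t - 8)


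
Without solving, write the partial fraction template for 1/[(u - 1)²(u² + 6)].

Repeated linear + quadratic: P/(u - 1) + Q/(u - 1)² + (Ru + S)/(u² + 6)


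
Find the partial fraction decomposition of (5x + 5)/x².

(5x + 5) = Px + Q. At x = 0: Q = 5·0 + 5 = 5. Coeff of x: P = 5
Result: 5/x + 5/x²


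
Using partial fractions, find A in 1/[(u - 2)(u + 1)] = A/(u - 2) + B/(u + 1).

Cover-up at u = 2: A = 1/(2 + 1) = 1/3


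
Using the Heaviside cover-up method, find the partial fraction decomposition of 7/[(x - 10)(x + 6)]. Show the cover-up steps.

Cover (x - 10): set x=10, get A = 7/(10 + 6) = 7/16. Cover (x + 6): set x=-6, get B = 7/(-6 - 10) = -7/16.
Result: (7/16)/(x - 10) - (7/16)/(x + 6)


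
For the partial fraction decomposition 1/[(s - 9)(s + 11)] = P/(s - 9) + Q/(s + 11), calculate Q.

Cover-up at s = -11: Q = 1/(-11 - 9) = -1/20


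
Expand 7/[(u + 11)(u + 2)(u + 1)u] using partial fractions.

Using Heaviside cover-up: (-7/990)/(u + 11) + (7/18)/(u + 2) - (7/10)/(u + 1) + (7/22)/u


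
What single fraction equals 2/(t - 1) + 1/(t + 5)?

Common denominator (t - 1)(t + 5). Numerator: 2(t + 5) + 1(t - 1) = (2t + 10) + (t - 1) = 3t + 9
Result: (3t + 9)/[(t - 1)(t + 5)]


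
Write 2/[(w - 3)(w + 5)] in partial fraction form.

2/(w - 3)(w + 5) = α/(w - 3) + β/(w + 5). α = 2/(3 + 5) = 1/4, β = 2/(-5 - 3) = -1/4
Result: (1/4)/(w - 3) - (1/4)/(w + 5)


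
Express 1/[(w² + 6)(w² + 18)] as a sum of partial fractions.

Coefficient matching gives α = γ = 0, β = 1/(18-6) = 1/12, δ = -β = -1/12
Result: (1/12)/(w² + 6) - (1/12)/(w² + 18)


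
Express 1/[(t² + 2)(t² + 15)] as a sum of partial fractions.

Coefficient matching gives α = γ = 0, β = 1/(15-2) = 1/13, δ = -β = -1/13
Result: (1/13)/(t² + 2) - (1/13)/(t² + 15)


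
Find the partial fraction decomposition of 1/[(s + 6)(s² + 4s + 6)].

Cover-up at s = -6: A = 1/((-6)² + 4·(-6) + 6) = 1/18. Then B = -A = -1/18, C = -A·(4 - 6) = 1/9
Result: (1/18)/(s + 6) - ((1/18)s - 1/9)/(s² + 4s + 6)


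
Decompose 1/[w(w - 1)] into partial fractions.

1/w(w - 1) = α/w + β/(w - 1). α = 1/(0 - 1) = -1, β = 1/(1 - 0) = 1
Result: -1/w + 1/(w - 1)


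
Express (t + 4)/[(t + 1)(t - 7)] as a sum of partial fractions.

At t=-1: P = (1·(-1) + 4)/(-1 - 7) = -3/8. At t=7: Q = (1·7 + 4)/(7 + 1) = 11/8
Result: (-3/8)/(t + 1) + (11/8)/(t - 7)


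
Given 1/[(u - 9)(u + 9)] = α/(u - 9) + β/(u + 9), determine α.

Cover-up at u = 9: α = 1/(9 + 9) = 1/18


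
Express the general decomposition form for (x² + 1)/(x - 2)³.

Repeated linear factor (power 3): α/(x - 2) + β/(x - 2)² + γ/(x - 2)³


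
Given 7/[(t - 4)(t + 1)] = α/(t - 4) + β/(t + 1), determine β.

Cover-up at t = -1: β = 7/(-1 - 4) = -7/5


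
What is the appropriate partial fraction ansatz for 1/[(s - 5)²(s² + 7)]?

Repeated linear + quadratic: P/(s - 5) + Q/(s - 5)² + (Rs + S)/(s² + 7)


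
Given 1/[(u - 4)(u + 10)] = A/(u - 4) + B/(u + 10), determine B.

Cover-up at u = -10: B = 1/(-10 - 4) = -1/14


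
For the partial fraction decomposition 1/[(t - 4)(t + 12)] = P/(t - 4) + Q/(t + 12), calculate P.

Cover-up at t = 4: P = 1/(4 + 12) = 1/16


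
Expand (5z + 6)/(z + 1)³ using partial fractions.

(5z + 6) = A(z + 1)² + B(z + 1) + C. At z = -1: C = 5·(-1) + 6 = 1. Coefficients: A = 0, B = 5
Result: 5/(z + 1)² + 1/(z + 1)³


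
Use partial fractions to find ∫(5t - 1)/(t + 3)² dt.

Decompose: P = 5, Q = 5·(-3) - 1 = -16, so (5t - 1)/(t + 3)² = 5/(t + 3) - 16/(t + 3)². Integrate: ∫ P/(t + 3) dt = 5 ln|(t + 3)|; ∫ Q/(t + 3)² dt = 16/(t + 3). Sum: 5 ln|(t + 3)| + 16/(t + 3) + C


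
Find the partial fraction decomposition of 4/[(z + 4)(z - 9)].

4/(z + 4)(z - 9) = α/(z + 4) + β/(z - 9). α = 4/(-4 - 9) = -4/13, β = 4/(9 + 4) = 4/13
Result: (-4/13)/(z + 4) + (4/13)/(z - 9)


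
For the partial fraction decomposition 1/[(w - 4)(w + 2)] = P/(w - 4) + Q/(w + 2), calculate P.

Cover-up at w = 4: P = 1/(4 + 2) = 1/6


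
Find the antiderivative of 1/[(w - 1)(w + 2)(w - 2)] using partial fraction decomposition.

Cover-up: A = -1/3, B = 1/12, C = 1/4. Decomposition: (-1/3)/(w - 1) + (1/12)/(w + 2) + (1/4)/(w - 2). Integrate each term: (-1/3) ln|(w - 1)| + (1/12) ln|(w + 2)| + (1/4) ln|(w - 2)| + C


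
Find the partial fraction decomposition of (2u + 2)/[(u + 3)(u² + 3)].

At u=-3: A = (2·(-3) + 2)/((-3)² + 3) = -1/3. B = -A = 1/3, C = 2 - (-3)·A = 1
Result: (-1/3)/(u + 3) + ((1/3)u + 1)/(u² + 3)


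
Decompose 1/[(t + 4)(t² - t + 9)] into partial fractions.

Cover-up at t = -4: A = 1/((-4)² - 1·(-4) + 9) = 1/29. Then B = -A = -1/29, C = -A·(-1 - 4) = 5/29
Result: (1/29)/(t + 4) - ((1/29)t - 5/29)/(t² - t + 9)


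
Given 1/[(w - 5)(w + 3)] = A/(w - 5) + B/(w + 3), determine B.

Cover-up at w = -3: B = 1/(-3 - 5) = -1/8


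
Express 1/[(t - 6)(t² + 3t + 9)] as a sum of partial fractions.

Cover-up at t = 6: P = 1/(6² + 3·6 + 9) = 1/63. Then Q = -P = -1/63, R = -P·(3 + 6) = -1/7
Result: (1/63)/(t - 6) - ((1/63)t + 1/7)/(t² + 3t + 9)


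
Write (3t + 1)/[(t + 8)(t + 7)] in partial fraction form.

At t=-8: α = (3·(-8) + 1)/(-8 + 7) = 23. At t=-7: β = (3·(-7) + 1)/(-7 + 8) = -20
Result: 23/(t + 8) - 20/(t + 7)


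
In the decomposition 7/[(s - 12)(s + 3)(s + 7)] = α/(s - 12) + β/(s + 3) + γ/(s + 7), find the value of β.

Cover-up at s = -3: β = 7/[(-3 - 12)(-3 + 7)] = 7/[(-15)(4)] = -7/60


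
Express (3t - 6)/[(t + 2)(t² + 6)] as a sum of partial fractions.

At t=-2: P = (3·(-2) - 6)/((-2)² + 6) = -6/5. Q = -P = 6/5, R = 3 - (-2)·P = 3/5
Result: (-6/5)/(t + 2) + ((6/5)t + 3/5)/(t² + 6)


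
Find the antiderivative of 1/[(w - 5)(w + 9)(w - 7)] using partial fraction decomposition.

Cover-up: α = -1/28, β = 1/224, γ = 1/32. Decomposition: (-1/28)/(w - 5) + (1/224)/(w + 9) + (1/32)/(w - 7). Integrate each term: (-1/28) ln|(w - 5)| + (1/224) ln|(w + 9)| + (1/32) ln|(w - 7)| + C


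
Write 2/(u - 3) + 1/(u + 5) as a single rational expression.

Common denominator (u - 3)(u + 5). Numerator: 2(u + 5) + 1(u - 3) = (2u + 10) + (u - 3) = 3u + 7
Result: (3u + 7)/[(u - 3)(u + 5)]


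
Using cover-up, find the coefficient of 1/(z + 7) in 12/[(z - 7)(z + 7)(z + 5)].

Cover (z + 7), set z=-7: 12/[(-7 - 7)(-7 + 5)] = 3/7


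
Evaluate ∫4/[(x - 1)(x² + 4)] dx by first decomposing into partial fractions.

Cover-up at x=1: A = 4/(1²+4) = 4/5. Coeff matching: B = -4/5, C = -4/5. Decomposition: (4/5)/(x - 1) - ((4/5)x + 4/5)/(x² + 4). Integrate: linear → ln, quadratic → (1/2)ln + arctan: (4/5) ln|(x - 1)| - (2/5) ln(x² + 4) - (2/5) arctan(x/2) + C


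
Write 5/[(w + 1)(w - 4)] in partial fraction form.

5/(w + 1)(w - 4) = P/(w + 1) + Q/(w - 4). P = 5/(-1 - 4) = -1, Q = 5/(4 + 1) = 1
Result: -1/(w + 1) + 1/(w - 4)


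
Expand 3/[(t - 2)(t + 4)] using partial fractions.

3/(t - 2)(t + 4) = α/(t - 2) + β/(t + 4). α = 3/(2 + 4) = 1/2, β = 3/(-4 - 2) = -1/2
Result: (1/2)/(t - 2) - (1/2)/(t + 4)


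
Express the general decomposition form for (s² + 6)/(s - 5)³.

Repeated linear factor (power 3): α/(s - 5) + β/(s - 5)² + γ/(s - 5)³


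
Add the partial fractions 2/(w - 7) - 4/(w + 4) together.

Common denominator (w - 7)(w + 4). Numerator: 2(w + 4) - 4(w - 7) = (2w + 8) - (4w - 28) = -2w + 36
Result: (-2w + 36)/[(w - 7)(w + 4)]


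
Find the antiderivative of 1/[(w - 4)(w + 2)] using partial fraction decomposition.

Decompose: 1/[(w - 4)(w + 2)] = (1/6)/(w - 4) - (1/6)/(w + 2). Integrate each term: (1/6) ln|(w - 4)| - (1/6) ln|(w + 2)| + C


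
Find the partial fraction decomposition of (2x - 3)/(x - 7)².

(2x - 3) = P(x - 7) + Q. At x = 7: Q = 2·7 - 3 = 11. Coeff of x: P = 2
Result: 2/(x - 7) + 11/(x - 7)²


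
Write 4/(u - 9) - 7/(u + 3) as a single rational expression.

Common denominator (u - 9)(u + 3). Numerator: 4(u + 3) - 7(u - 9) = (4u + 12) - (7u - 63) = -3u + 75
Result: (-3u + 75)/[(u - 9)(u + 3)]


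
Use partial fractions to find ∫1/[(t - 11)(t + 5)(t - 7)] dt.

Cover-up: α = 1/64, β = 1/192, γ = -1/48. Decomposition: (1/64)/(t - 11) + (1/192)/(t + 5) - (1/48)/(t - 7). Integrate each term: (1/64) ln|(t - 11)| + (1/192) ln|(t + 5)| - (1/48) ln|(t - 7)| + C


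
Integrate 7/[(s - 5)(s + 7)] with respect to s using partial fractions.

Decompose: 7/[(s - 5)(s + 7)] = (7/12)/(s - 5) - (7/12)/(s + 7). Integrate each term: (7/12) ln|(s - 5)| - (7/12) ln|(s + 7)| + C


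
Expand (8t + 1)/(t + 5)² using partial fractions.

(8t + 1) = α(t + 5) + β. At t = -5: β = 8·(-5) + 1 = -39. Coeff of t: α = 8
Result: 8/(t + 5) - 39/(t + 5)²
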